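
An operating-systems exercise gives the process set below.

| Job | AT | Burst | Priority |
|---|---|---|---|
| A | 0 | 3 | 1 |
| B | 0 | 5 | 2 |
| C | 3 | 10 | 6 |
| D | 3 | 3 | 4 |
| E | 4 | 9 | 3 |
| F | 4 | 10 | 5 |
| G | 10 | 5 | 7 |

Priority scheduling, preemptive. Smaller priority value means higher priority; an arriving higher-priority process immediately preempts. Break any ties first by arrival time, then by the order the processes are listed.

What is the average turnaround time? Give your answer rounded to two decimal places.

Gantt: | A 0-3 | B 3-8 | E 8-17 | D 17-20 | F 20-30 | C 30-40 | G 40-45 |
Completion: A=3  B=8  C=40  D=20  E=17  F=30  G=45
Turnaround (C−A): A=3  B=8  C=37  D=17  E=13  F=26  G=35
Turnaround times: A=3, B=8, C=37, D=17, E=13, F=26, G=35
Average turnaround = (3+8+37+17+13+26+35) / 7 = 139/7 = 19.86

19.86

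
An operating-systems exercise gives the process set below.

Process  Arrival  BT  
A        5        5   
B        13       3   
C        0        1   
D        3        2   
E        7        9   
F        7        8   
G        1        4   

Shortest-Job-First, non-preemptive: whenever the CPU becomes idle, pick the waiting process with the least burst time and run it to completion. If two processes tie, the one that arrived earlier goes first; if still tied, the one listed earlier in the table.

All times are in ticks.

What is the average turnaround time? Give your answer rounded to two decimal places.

Schedule: | C 0-1 | G 1-5 | D 5-7 | A 7-12 | F 12-20 | B 20-23 | E 23-32 |
Completion: A=12  B=23  C=1  D=7  E=32  F=20  G=5
Turnaround times: A=7, B=10, C=1, D=4, E=25, F=13, G=4
Average turnaround = (7+10+1+4+25+13+4) / 7 = 64/7 = 9.14

9.14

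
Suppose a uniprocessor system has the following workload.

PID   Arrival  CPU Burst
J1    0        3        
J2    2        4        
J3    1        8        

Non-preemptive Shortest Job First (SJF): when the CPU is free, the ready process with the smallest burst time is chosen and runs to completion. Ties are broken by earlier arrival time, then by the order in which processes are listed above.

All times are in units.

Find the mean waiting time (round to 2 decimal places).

2.33

Schedule: | J1 0-3 | J2 3-7 | J3 7-15 |
Completion: J1=3  J2=7  J3=15
Turnaround (C−A): J1=3  J2=5  J3=14
Waiting times: J1=0, J2=1, J3=6
Average waiting = (0+1+6) / 3 = 7/3 = 2.33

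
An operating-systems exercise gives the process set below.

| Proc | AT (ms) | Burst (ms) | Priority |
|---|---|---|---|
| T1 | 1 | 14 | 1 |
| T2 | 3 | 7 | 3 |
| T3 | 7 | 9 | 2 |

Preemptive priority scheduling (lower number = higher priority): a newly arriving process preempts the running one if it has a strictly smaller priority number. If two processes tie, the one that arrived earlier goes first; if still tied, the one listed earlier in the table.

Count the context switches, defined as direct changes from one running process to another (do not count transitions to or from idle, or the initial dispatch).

2

Schedule: | idle 0-1 | T1 1-15 | T3 15-24 | T2 24-31 |
Completion: T1=15  T2=31  T3=24
Turnaround (C−A): T1=14  T2=28  T3=17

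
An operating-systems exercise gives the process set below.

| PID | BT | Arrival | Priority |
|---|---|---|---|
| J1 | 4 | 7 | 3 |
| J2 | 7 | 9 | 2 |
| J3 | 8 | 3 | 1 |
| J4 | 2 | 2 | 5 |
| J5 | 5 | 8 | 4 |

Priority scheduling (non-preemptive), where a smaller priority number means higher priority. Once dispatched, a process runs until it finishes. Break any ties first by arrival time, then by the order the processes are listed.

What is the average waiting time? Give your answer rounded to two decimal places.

6.20

Timeline: | idle 0-2 | J4 2-4 | J3 4-12 | J2 12-19 | J1 19-23 | J5 23-28 |
Completion: J1=23  J2=19  J3=12  J4=4  J5=28
Waiting times: J1=12, J2=3, J3=1, J4=0, J5=15
Average waiting = (12+3+1+0+15) / 5 = 31/5 = 6.20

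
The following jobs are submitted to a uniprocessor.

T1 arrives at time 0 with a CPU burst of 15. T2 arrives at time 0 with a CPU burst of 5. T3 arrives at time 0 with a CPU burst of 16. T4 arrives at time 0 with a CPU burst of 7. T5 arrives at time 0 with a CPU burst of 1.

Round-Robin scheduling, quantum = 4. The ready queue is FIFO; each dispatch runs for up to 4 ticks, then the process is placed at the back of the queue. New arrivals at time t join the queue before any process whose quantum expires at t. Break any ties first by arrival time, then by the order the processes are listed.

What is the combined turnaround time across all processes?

Schedule: | T1 0-4 | T2 4-8 | T3 8-12 | T4 12-16 | T5 16-17 | T1 17-21 | T2 21-22 | T3 22-26 | T4 26-29 | T1 29-33 | T3 33-37 | T1 37-40 | T3 40-44 |
Completion: T1=40  T2=22  T3=44  T4=29  T5=17
Turnaround = completion − arrival: T1=40, T2=22, T3=44, T4=29, T5=17
Total turnaround = 40 + 22 + 44 + 29 + 17 = 152

152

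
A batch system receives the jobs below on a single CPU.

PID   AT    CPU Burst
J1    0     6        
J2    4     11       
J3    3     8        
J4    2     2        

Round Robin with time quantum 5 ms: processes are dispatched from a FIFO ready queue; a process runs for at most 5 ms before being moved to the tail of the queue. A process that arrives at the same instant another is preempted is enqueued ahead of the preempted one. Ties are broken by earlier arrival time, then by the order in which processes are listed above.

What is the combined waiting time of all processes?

Schedule: | J1 0-5 | J4 5-7 | J3 7-12 | J2 12-17 | J1 17-18 | J3 18-21 | J2 21-27 |
Completion: J1=18  J2=27  J3=21  J4=7
Turnaround (C−A): J1=18  J2=23  J3=18  J4=5
Waiting = turnaround − burst: J1=12, J2=12, J3=10, J4=3
Total waiting = 12 + 12 + 10 + 3 = 37

37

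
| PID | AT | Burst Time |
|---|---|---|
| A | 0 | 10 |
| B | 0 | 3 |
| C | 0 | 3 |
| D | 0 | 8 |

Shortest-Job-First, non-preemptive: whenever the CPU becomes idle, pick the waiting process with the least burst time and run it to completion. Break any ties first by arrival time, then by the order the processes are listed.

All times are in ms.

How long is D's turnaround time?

Schedule: | B 0-3 | C 3-6 | D 6-14 | A 14-24 |
Completion: A=24  B=3  C=6  D=14
Turnaround (C−A): A=24  B=3  C=6  D=14
Turnaround(D) = completion − arrival = 14 − 0 = 14

14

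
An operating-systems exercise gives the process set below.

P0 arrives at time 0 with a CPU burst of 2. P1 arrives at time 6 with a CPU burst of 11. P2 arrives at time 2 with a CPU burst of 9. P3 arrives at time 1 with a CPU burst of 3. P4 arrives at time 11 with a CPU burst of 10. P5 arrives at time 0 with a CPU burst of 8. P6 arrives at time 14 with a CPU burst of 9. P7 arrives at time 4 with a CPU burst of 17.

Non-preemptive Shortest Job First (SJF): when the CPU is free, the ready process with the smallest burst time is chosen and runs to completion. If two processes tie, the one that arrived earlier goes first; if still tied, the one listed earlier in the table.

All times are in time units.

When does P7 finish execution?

Schedule: | P0 0-2 | P3 2-5 | P5 5-13 | P2 13-22 | P6 22-31 | P4 31-41 | P1 41-52 | P7 52-69 |
Completion: P0=2  P1=52  P2=22  P3=5  P4=41  P5=13  P6=31  P7=69
Turnaround (C−A): P0=2  P1=46  P2=20  P3=4  P4=30  P5=13  P6=17  P7=65

69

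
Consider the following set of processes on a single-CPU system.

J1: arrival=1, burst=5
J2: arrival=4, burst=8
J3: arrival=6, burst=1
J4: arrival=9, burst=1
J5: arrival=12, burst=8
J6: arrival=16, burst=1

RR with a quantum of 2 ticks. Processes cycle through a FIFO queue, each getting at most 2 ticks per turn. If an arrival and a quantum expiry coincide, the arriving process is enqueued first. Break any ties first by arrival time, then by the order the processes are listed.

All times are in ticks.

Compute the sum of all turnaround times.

43

Schedule: | idle 0-1 | J1 1-5 | J2 5-7 | J1 7-8 | J3 8-9 | J2 9-11 | J4 11-12 | J2 12-14 | J5 14-16 | J2 16-18 | J6 18-19 | J5 19-25 |
Completion: J1=8  J2=18  J3=9  J4=12  J5=25  J6=19
Turnaround = completion − arrival: J1=7, J2=14, J3=3, J4=3, J5=13, J6=3
Total turnaround = 7 + 14 + 3 + 3 + 13 + 3 = 43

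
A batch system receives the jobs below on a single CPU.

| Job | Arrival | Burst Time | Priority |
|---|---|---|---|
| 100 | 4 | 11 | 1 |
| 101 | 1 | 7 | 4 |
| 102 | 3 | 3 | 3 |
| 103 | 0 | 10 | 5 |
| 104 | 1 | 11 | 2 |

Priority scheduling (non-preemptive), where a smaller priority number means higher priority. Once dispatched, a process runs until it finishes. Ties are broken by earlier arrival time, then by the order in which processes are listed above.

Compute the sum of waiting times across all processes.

89

Gantt: | 103 0-10 | 100 10-21 | 104 21-32 | 102 32-35 | 101 35-42 |
Completion: 100=21  101=42  102=35  103=10  104=32
Turnaround (C−A): 100=17  101=41  102=32  103=10  104=31
Waiting = turnaround − burst: 100=6, 101=34, 102=29, 103=0, 104=20
Total waiting = 6 + 34 + 29 + 0 + 20 = 89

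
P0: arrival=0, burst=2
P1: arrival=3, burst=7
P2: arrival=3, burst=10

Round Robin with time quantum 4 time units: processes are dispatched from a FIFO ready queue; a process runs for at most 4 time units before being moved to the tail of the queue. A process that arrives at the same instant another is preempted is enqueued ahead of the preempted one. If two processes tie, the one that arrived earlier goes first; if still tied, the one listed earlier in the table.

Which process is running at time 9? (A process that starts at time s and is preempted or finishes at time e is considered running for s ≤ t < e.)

Timeline: | P0 0-2 | idle 2-3 | P1 3-7 | P2 7-11 | P1 11-14 | P2 14-20 |
Completion: P0=2  P1=14  P2=20

P2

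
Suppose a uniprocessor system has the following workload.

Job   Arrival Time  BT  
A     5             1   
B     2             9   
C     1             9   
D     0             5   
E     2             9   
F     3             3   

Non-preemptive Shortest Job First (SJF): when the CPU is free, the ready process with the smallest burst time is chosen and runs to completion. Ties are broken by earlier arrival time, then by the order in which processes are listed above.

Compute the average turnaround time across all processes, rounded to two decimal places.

14.67

Schedule: | D 0-5 | A 5-6 | F 6-9 | C 9-18 | B 18-27 | E 27-36 |
Completion: A=6  B=27  C=18  D=5  E=36  F=9
Turnaround (C−A): A=1  B=25  C=17  D=5  E=34  F=6
Turnaround times: A=1, B=25, C=17, D=5, E=34, F=6
Average turnaround = (1+25+17+5+34+6) / 6 = 88/6 = 14.67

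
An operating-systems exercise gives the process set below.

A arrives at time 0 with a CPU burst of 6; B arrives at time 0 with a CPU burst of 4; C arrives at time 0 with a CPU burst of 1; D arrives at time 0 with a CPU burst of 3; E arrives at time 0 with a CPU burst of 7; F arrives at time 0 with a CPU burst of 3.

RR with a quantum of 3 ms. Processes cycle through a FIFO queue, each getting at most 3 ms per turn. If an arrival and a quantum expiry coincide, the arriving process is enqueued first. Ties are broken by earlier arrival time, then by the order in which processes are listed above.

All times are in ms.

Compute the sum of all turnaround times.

Schedule: | A 0-3 | B 3-6 | C 6-7 | D 7-10 | E 10-13 | F 13-16 | A 16-19 | B 19-20 | E 20-24 |
Completion: A=19  B=20  C=7  D=10  E=24  F=16
Turnaround (C−A): A=19  B=20  C=7  D=10  E=24  F=16
Turnaround = completion − arrival: A=19, B=20, C=7, D=10, E=24, F=16
Total turnaround = 19 + 20 + 7 + 10 + 24 + 16 = 96

96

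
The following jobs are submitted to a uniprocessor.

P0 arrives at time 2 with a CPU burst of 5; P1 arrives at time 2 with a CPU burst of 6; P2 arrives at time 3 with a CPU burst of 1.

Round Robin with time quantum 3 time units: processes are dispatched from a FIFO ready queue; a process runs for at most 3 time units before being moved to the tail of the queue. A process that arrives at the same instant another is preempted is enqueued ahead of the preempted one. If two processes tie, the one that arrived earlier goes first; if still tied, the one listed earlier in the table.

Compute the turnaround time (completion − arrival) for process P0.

9

Schedule: | idle 0-2 | P0 2-5 | P1 5-8 | P2 8-9 | P0 9-11 | P1 11-14 |
Completion: P0=11  P1=14  P2=9
Turnaround (C−A): P0=9  P1=12  P2=6
Turnaround(P0) = completion − arrival = 11 − 2 = 9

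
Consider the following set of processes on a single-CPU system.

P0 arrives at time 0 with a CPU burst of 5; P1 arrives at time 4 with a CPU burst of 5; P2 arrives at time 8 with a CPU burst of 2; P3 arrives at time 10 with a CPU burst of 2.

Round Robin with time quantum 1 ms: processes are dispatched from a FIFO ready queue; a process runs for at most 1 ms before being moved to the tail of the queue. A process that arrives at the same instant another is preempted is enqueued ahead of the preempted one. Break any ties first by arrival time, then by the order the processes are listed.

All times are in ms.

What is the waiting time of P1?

Gantt: | P0 0-4 | P1 4-5 | P0 5-6 | P1 6-8 | P2 8-9 | P1 9-10 | P2 10-11 | P3 11-12 | P1 12-13 | P3 13-14 |
Completion: P0=6  P1=13  P2=11  P3=14
Waiting(P1) = turnaround − burst = 9 − 5 = 4

4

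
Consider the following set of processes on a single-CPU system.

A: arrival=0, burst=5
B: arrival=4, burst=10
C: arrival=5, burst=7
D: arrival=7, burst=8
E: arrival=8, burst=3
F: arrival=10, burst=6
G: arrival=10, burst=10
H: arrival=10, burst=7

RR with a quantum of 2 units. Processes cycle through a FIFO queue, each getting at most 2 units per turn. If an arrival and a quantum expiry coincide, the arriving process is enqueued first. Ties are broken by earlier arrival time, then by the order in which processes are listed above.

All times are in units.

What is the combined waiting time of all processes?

Gantt: | A 0-4 | B 4-6 | A 6-7 | C 7-9 | B 9-11 | D 11-13 | E 13-15 | C 15-17 | F 17-19 | G 19-21 | H 21-23 | B 23-25 | D 25-27 | E 27-28 | C 28-30 | F 30-32 | G 32-34 | H 34-36 | B 36-38 | D 38-40 | C 40-41 | F 41-43 | G 43-45 | H 45-47 | B 47-49 | D 49-51 | G 51-53 | H 53-54 | G 54-56 |
Completion: A=7  B=49  C=41  D=51  E=28  F=43  G=56  H=54
Turnaround (C−A): A=7  B=45  C=36  D=44  E=20  F=33  G=46  H=44
Waiting = turnaround − burst: A=2, B=35, C=29, D=36, E=17, F=27, G=36, H=37
Total waiting = 2 + 35 + 29 + 36 + 17 + 27 + 36 + 37 = 219

219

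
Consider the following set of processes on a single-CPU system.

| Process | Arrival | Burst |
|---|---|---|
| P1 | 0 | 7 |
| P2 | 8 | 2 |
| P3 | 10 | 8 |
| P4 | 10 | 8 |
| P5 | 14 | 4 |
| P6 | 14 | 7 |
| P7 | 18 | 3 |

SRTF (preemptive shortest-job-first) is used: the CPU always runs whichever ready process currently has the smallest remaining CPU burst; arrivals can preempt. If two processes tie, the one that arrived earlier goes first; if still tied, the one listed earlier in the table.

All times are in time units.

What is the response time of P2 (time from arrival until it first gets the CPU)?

Timeline: | P1 0-7 | idle 7-8 | P2 8-10 | P3 10-18 | P7 18-21 | P5 21-25 | P6 25-32 | P4 32-40 |
Completion: P1=7  P2=10  P3=18  P4=40  P5=25  P6=32  P7=21
Turnaround (C−A): P1=7  P2=2  P3=8  P4=30  P5=11  P6=18  P7=3
Response(P2) = first start − arrival = 8 − 8 = 0

0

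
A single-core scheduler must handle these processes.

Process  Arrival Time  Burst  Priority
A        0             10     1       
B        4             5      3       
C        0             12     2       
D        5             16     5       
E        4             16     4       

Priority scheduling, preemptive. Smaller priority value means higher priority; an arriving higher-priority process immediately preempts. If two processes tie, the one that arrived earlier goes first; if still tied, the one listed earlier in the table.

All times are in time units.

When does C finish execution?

Timeline: | A 0-10 | C 10-22 | B 22-27 | E 27-43 | D 43-59 |
Completion: A=10  B=27  C=22  D=59  E=43

22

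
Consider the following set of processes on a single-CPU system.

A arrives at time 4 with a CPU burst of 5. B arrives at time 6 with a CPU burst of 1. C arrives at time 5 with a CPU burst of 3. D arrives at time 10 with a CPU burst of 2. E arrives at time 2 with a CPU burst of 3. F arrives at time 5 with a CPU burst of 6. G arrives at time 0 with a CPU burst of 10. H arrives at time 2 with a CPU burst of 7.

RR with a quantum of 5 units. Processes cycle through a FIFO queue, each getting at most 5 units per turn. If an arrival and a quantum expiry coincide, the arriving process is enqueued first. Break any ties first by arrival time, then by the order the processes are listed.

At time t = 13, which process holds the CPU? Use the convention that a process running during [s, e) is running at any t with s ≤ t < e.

A

Schedule: | G 0-5 | E 5-8 | H 8-13 | A 13-18 | C 18-21 | F 21-26 | G 26-31 | B 31-32 | D 32-34 | H 34-36 | F 36-37 |
Completion: A=18  B=32  C=21  D=34  E=8  F=37  G=31  H=36
Turnaround (C−A): A=14  B=26  C=16  D=24  E=6  F=32  G=31  H=34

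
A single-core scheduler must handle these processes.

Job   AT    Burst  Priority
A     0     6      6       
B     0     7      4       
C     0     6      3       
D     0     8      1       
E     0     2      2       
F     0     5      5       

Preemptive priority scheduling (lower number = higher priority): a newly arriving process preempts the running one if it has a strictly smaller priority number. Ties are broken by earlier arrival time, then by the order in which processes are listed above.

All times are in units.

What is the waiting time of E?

8

Gantt: | D 0-8 | E 8-10 | C 10-16 | B 16-23 | F 23-28 | A 28-34 |
Completion: A=34  B=23  C=16  D=8  E=10  F=28
Turnaround (C−A): A=34  B=23  C=16  D=8  E=10  F=28
Waiting(E) = turnaround − burst = 10 − 2 = 8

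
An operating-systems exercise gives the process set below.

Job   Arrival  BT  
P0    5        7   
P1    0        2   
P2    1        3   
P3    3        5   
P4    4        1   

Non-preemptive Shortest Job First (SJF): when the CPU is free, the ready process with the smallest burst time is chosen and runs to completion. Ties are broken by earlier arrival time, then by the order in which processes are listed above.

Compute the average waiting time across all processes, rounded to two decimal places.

2.20

Schedule: | P1 0-2 | P2 2-5 | P4 5-6 | P3 6-11 | P0 11-18 |
Completion: P0=18  P1=2  P2=5  P3=11  P4=6
Waiting times: P0=6, P1=0, P2=1, P3=3, P4=1
Average waiting = (6+0+1+3+1) / 5 = 11/5 = 2.20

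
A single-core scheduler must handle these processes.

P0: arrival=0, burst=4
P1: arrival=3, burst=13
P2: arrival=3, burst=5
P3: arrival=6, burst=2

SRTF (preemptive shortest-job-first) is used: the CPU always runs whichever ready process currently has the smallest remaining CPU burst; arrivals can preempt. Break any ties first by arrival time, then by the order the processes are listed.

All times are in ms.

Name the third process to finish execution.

P2

Gantt: | P0 0-4 | P2 4-6 | P3 6-8 | P2 8-11 | P1 11-24 |
Completion: P0=4  P1=24  P2=11  P3=8
Turnaround (C−A): P0=4  P1=21  P2=8  P3=2
Finish order: P0 → P3 → P2 → P1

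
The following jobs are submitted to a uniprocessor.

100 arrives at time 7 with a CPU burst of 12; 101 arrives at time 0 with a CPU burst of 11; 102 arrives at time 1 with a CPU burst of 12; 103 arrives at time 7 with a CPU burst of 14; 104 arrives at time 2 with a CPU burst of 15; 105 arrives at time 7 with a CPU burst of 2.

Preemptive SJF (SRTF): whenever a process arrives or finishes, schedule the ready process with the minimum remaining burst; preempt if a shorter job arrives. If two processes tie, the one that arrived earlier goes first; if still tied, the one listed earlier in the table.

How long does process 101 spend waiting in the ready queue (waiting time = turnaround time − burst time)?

2

Gantt: | 101 0-7 | 105 7-9 | 101 9-13 | 102 13-25 | 100 25-37 | 103 37-51 | 104 51-66 |
Completion: 100=37  101=13  102=25  103=51  104=66  105=9
Waiting(101) = turnaround − burst = 13 − 11 = 2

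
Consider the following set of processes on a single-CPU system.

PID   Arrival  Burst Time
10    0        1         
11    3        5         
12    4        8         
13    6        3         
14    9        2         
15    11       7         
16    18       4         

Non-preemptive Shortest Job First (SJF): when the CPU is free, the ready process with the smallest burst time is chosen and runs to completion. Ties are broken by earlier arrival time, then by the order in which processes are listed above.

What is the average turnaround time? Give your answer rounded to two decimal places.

8.29

Gantt: | 10 0-1 | idle 1-3 | 11 3-8 | 13 8-11 | 14 11-13 | 15 13-20 | 16 20-24 | 12 24-32 |
Completion: 10=1  11=8  12=32  13=11  14=13  15=20  16=24
Turnaround (C−A): 10=1  11=5  12=28  13=5  14=4  15=9  16=6
Turnaround times: 10=1, 11=5, 12=28, 13=5, 14=4, 15=9, 16=6
Average turnaround = (1+5+28+5+4+9+6) / 7 = 58/7 = 8.29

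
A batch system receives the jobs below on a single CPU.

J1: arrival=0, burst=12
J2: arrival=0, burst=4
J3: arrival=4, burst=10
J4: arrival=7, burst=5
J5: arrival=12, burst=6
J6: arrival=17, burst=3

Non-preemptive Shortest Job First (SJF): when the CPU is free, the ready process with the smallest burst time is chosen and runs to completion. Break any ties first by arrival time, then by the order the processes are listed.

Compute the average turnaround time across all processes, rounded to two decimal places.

Timeline: | J2 0-4 | J3 4-14 | J4 14-19 | J6 19-22 | J5 22-28 | J1 28-40 |
Completion: J1=40  J2=4  J3=14  J4=19  J5=28  J6=22
Turnaround (C−A): J1=40  J2=4  J3=10  J4=12  J5=16  J6=5
Turnaround times: J1=40, J2=4, J3=10, J4=12, J5=16, J6=5
Average turnaround = (40+4+10+12+16+5) / 6 = 87/6 = 14.50

14.50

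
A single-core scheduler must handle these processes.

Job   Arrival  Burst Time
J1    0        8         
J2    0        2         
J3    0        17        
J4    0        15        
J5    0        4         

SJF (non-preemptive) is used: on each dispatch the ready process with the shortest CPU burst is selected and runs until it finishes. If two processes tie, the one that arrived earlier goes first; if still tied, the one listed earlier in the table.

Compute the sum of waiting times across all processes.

Schedule: | J2 0-2 | J5 2-6 | J1 6-14 | J4 14-29 | J3 29-46 |
Completion: J1=14  J2=2  J3=46  J4=29  J5=6
Turnaround (C−A): J1=14  J2=2  J3=46  J4=29  J5=6
Waiting = turnaround − burst: J1=6, J2=0, J3=29, J4=14, J5=2
Total waiting = 6 + 0 + 29 + 14 + 2 = 51

51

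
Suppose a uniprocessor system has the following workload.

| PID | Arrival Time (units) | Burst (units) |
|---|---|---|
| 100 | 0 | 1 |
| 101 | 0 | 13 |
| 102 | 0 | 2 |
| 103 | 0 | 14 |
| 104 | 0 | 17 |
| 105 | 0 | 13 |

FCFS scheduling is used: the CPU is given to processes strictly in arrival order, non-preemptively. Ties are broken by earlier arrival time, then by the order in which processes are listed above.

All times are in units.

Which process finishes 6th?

105

Timeline: | 100 0-1 | 101 1-14 | 102 14-16 | 103 16-30 | 104 30-47 | 105 47-60 |
Completion: 100=1  101=14  102=16  103=30  104=47  105=60
Turnaround (C−A): 100=1  101=14  102=16  103=30  104=47  105=60
Finish order: 100 → 101 → 102 → 103 → 104 → 105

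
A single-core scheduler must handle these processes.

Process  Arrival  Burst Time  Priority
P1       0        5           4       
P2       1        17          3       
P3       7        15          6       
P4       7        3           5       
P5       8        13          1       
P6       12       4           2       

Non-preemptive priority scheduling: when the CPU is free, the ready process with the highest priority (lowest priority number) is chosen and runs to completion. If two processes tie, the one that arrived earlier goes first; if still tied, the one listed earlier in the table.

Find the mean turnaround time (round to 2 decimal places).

27.50

Gantt: | P1 0-5 | P2 5-22 | P5 22-35 | P6 35-39 | P4 39-42 | P3 42-57 |
Completion: P1=5  P2=22  P3=57  P4=42  P5=35  P6=39
Turnaround (C−A): P1=5  P2=21  P3=50  P4=35  P5=27  P6=27
Turnaround times: P1=5, P2=21, P3=50, P4=35, P5=27, P6=27
Average turnaround = (5+21+50+35+27+27) / 6 = 165/6 = 27.50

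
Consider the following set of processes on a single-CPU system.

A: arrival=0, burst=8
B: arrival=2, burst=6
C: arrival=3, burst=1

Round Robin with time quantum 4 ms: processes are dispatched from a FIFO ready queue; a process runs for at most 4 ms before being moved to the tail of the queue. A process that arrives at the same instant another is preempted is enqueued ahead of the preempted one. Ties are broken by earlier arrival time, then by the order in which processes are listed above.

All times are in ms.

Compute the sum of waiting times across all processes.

17

Timeline: | A 0-4 | B 4-8 | C 8-9 | A 9-13 | B 13-15 |
Completion: A=13  B=15  C=9
Turnaround (C−A): A=13  B=13  C=6
Waiting = turnaround − burst: A=5, B=7, C=5
Total waiting = 5 + 7 + 5 = 17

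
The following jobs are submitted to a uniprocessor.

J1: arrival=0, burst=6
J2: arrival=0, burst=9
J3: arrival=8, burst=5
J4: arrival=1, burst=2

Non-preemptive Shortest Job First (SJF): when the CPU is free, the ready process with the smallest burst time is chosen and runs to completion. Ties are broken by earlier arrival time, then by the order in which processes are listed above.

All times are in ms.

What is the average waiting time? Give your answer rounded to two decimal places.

4.50

Schedule: | J1 0-6 | J4 6-8 | J3 8-13 | J2 13-22 |
Completion: J1=6  J2=22  J3=13  J4=8
Waiting times: J1=0, J2=13, J3=0, J4=5
Average waiting = (0+13+0+5) / 4 = 18/4 = 4.50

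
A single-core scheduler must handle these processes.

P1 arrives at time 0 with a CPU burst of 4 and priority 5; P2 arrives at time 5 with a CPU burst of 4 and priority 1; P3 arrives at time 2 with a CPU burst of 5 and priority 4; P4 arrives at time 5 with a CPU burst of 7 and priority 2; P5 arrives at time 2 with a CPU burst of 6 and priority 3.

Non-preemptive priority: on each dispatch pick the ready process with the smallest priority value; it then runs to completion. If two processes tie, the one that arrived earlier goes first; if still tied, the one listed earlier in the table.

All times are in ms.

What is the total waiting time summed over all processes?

35

Timeline: | P1 0-4 | P5 4-10 | P2 10-14 | P4 14-21 | P3 21-26 |
Completion: P1=4  P2=14  P3=26  P4=21  P5=10
Turnaround (C−A): P1=4  P2=9  P3=24  P4=16  P5=8
Waiting = turnaround − burst: P1=0, P2=5, P3=19, P4=9, P5=2
Total waiting = 0 + 5 + 19 + 9 + 2 = 35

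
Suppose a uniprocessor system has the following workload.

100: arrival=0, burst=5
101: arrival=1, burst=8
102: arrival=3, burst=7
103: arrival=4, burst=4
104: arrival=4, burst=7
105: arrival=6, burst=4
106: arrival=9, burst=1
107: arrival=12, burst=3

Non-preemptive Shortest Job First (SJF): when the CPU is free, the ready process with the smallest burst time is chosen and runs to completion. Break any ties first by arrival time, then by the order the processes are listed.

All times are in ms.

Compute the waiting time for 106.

Schedule: | 100 0-5 | 103 5-9 | 106 9-10 | 105 10-14 | 107 14-17 | 102 17-24 | 104 24-31 | 101 31-39 |
Completion: 100=5  101=39  102=24  103=9  104=31  105=14  106=10  107=17
Waiting(106) = turnaround − burst = 1 − 1 = 0

0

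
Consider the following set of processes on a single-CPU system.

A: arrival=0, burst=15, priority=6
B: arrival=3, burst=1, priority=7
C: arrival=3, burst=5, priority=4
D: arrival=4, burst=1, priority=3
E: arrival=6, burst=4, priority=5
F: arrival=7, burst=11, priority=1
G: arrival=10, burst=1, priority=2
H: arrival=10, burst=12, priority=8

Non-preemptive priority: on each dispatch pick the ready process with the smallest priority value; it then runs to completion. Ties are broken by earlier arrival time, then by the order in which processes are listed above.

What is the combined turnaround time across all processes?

Schedule: | A 0-15 | F 15-26 | G 26-27 | D 27-28 | C 28-33 | E 33-37 | B 37-38 | H 38-50 |
Completion: A=15  B=38  C=33  D=28  E=37  F=26  G=27  H=50
Turnaround = completion − arrival: A=15, B=35, C=30, D=24, E=31, F=19, G=17, H=40
Total turnaround = 15 + 35 + 30 + 24 + 31 + 19 + 17 + 40 = 211

211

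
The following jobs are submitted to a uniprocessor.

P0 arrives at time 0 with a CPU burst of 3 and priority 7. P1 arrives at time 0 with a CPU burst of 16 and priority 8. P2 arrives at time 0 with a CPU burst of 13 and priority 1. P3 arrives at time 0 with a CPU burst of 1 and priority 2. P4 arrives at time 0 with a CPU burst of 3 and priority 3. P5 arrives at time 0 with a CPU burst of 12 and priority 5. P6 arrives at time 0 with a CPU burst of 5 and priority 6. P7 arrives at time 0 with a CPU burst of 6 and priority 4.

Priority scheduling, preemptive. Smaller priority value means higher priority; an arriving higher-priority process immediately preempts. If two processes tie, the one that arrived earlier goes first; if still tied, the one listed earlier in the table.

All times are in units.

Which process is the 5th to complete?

P5

Schedule: | P2 0-13 | P3 13-14 | P4 14-17 | P7 17-23 | P5 23-35 | P6 35-40 | P0 40-43 | P1 43-59 |
Completion: P0=43  P1=59  P2=13  P3=14  P4=17  P5=35  P6=40  P7=23
Turnaround (C−A): P0=43  P1=59  P2=13  P3=14  P4=17  P5=35  P6=40  P7=23
Finish order: P2 → P3 → P4 → P7 → P5 → P6 → P0 → P1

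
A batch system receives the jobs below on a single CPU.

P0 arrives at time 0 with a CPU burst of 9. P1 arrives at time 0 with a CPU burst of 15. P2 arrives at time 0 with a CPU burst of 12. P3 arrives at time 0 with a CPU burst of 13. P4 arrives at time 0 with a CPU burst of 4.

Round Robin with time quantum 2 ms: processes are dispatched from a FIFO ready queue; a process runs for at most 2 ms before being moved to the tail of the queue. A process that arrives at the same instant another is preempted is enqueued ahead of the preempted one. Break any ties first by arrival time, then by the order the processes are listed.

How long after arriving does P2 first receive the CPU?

Timeline: | P0 0-2 | P1 2-4 | P2 4-6 | P3 6-8 | P4 8-10 | P0 10-12 | P1 12-14 | P2 14-16 | P3 16-18 | P4 18-20 | P0 20-22 | P1 22-24 | P2 24-26 | P3 26-28 | P0 28-30 | P1 30-32 | P2 32-34 | P3 34-36 | P0 36-37 | P1 37-39 | P2 39-41 | P3 41-43 | P1 43-45 | P2 45-47 | P3 47-49 | P1 49-51 | P3 51-52 | P1 52-53 |
Completion: P0=37  P1=53  P2=47  P3=52  P4=20
Turnaround (C−A): P0=37  P1=53  P2=47  P3=52  P4=20
Response(P2) = first start − arrival = 4 − 0 = 4

4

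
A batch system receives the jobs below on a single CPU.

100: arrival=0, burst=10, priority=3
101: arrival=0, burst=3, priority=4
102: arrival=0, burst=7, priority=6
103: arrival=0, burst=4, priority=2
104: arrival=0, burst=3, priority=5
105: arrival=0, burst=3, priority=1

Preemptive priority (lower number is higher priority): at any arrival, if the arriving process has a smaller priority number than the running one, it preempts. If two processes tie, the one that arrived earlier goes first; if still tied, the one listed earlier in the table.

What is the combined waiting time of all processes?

Gantt: | 105 0-3 | 103 3-7 | 100 7-17 | 101 17-20 | 104 20-23 | 102 23-30 |
Completion: 100=17  101=20  102=30  103=7  104=23  105=3
Waiting = turnaround − burst: 100=7, 101=17, 102=23, 103=3, 104=20, 105=0
Total waiting = 7 + 17 + 23 + 3 + 20 + 0 = 70

70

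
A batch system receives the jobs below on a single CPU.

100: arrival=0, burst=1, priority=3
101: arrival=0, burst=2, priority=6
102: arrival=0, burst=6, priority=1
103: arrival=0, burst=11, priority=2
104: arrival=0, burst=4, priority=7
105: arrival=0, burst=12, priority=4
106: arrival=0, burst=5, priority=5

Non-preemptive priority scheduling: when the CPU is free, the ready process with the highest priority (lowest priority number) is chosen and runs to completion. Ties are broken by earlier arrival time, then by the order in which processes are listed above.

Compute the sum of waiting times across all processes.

143

Gantt: | 102 0-6 | 103 6-17 | 100 17-18 | 105 18-30 | 106 30-35 | 101 35-37 | 104 37-41 |
Completion: 100=18  101=37  102=6  103=17  104=41  105=30  106=35
Waiting = turnaround − burst: 100=17, 101=35, 102=0, 103=6, 104=37, 105=18, 106=30
Total waiting = 17 + 35 + 0 + 6 + 37 + 18 + 30 = 143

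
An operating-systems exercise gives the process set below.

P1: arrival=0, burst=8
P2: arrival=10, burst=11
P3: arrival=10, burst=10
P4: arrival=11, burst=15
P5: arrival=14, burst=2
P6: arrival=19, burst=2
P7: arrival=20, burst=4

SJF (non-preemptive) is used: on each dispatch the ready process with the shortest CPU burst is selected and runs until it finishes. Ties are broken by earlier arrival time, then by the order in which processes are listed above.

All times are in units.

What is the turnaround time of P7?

8

Gantt: | P1 0-8 | idle 8-10 | P3 10-20 | P5 20-22 | P6 22-24 | P7 24-28 | P2 28-39 | P4 39-54 |
Completion: P1=8  P2=39  P3=20  P4=54  P5=22  P6=24  P7=28
Turnaround (C−A): P1=8  P2=29  P3=10  P4=43  P5=8  P6=5  P7=8
Turnaround(P7) = completion − arrival = 28 − 20 = 8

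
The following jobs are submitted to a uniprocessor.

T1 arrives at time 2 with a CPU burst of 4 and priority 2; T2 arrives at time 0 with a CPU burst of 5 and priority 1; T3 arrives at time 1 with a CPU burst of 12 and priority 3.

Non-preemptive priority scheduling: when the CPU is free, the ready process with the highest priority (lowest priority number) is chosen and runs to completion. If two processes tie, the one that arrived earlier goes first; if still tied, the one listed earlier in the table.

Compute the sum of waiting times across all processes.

11

Schedule: | T2 0-5 | T1 5-9 | T3 9-21 |
Completion: T1=9  T2=5  T3=21
Waiting = turnaround − burst: T1=3, T2=0, T3=8
Total waiting = 3 + 0 + 8 = 11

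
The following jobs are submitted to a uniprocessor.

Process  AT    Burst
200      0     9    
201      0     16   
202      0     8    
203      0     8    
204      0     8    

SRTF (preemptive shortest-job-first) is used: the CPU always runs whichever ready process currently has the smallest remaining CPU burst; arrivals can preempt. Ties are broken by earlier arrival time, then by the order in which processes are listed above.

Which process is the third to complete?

204

Gantt: | 202 0-8 | 203 8-16 | 204 16-24 | 200 24-33 | 201 33-49 |
Completion: 200=33  201=49  202=8  203=16  204=24
Turnaround (C−A): 200=33  201=49  202=8  203=16  204=24
Finish order: 202 → 203 → 204 → 200 → 201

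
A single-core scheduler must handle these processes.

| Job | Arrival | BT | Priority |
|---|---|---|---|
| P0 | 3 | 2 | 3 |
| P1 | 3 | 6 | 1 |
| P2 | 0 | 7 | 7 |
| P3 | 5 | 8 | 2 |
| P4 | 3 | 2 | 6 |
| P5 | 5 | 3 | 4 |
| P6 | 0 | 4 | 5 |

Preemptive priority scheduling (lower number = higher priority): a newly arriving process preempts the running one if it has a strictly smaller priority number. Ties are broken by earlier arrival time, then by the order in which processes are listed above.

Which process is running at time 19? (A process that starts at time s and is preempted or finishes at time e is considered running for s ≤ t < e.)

P5

Timeline: | P6 0-3 | P1 3-9 | P3 9-17 | P0 17-19 | P5 19-22 | P6 22-23 | P4 23-25 | P2 25-32 |
Completion: P0=19  P1=9  P2=32  P3=17  P4=25  P5=22  P6=23
Turnaround (C−A): P0=16  P1=6  P2=32  P3=12  P4=22  P5=17  P6=23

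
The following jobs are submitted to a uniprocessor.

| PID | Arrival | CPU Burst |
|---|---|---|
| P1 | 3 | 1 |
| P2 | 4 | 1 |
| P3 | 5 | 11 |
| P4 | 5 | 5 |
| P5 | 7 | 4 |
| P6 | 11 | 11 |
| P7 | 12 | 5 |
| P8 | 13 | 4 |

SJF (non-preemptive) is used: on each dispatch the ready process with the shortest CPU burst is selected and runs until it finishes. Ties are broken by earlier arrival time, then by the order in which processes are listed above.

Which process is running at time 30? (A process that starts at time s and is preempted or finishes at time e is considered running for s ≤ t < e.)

P3

Timeline: | idle 0-3 | P1 3-4 | P2 4-5 | P4 5-10 | P5 10-14 | P8 14-18 | P7 18-23 | P3 23-34 | P6 34-45 |
Completion: P1=4  P2=5  P3=34  P4=10  P5=14  P6=45  P7=23  P8=18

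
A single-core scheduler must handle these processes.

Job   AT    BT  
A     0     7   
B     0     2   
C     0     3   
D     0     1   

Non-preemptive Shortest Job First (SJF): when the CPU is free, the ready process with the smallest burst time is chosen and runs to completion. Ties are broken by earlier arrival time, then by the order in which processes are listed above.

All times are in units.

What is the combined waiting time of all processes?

Schedule: | D 0-1 | B 1-3 | C 3-6 | A 6-13 |
Completion: A=13  B=3  C=6  D=1
Waiting = turnaround − burst: A=6, B=1, C=3, D=0
Total waiting = 6 + 1 + 3 + 0 = 10

10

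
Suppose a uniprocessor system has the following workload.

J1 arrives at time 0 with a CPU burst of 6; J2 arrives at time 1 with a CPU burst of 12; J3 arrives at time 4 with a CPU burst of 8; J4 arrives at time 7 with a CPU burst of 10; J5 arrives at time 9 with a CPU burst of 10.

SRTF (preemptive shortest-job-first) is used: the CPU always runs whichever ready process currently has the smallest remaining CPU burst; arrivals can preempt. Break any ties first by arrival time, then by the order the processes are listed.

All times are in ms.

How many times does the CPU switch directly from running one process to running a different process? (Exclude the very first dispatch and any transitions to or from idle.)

4

Schedule: | J1 0-6 | J3 6-14 | J4 14-24 | J5 24-34 | J2 34-46 |
Completion: J1=6  J2=46  J3=14  J4=24  J5=34
Turnaround (C−A): J1=6  J2=45  J3=10  J4=17  J5=25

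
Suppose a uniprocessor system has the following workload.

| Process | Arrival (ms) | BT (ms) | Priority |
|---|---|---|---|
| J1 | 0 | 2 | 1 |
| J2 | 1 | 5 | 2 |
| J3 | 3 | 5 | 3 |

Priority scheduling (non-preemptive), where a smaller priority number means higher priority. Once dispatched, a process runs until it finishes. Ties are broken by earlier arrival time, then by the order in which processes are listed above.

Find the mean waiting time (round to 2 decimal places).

1.67

Timeline: | J1 0-2 | J2 2-7 | J3 7-12 |
Completion: J1=2  J2=7  J3=12
Waiting times: J1=0, J2=1, J3=4
Average waiting = (0+1+4) / 3 = 5/3 = 1.67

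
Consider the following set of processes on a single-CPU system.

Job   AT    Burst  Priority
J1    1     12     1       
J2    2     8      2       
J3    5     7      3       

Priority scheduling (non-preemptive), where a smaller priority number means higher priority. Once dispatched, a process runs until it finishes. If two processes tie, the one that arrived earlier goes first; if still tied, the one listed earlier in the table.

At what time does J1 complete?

Schedule: | idle 0-1 | J1 1-13 | J2 13-21 | J3 21-28 |
Completion: J1=13  J2=21  J3=28
Turnaround (C−A): J1=12  J2=19  J3=23

13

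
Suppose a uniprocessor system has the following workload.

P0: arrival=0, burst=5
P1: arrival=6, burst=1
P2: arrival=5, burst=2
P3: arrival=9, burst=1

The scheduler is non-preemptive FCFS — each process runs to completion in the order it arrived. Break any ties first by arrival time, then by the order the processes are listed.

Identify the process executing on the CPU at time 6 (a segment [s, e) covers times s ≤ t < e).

P2

Schedule: | P0 0-5 | P2 5-7 | P1 7-8 | idle 8-9 | P3 9-10 |
Completion: P0=5  P1=8  P2=7  P3=10
Turnaround (C−A): P0=5  P1=2  P2=2  P3=1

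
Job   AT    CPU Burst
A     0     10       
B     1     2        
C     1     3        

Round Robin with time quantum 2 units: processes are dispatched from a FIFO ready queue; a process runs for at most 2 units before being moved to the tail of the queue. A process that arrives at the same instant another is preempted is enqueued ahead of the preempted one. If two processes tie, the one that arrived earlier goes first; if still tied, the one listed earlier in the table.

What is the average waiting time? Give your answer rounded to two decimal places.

Timeline: | A 0-2 | B 2-4 | C 4-6 | A 6-8 | C 8-9 | A 9-15 |
Completion: A=15  B=4  C=9
Turnaround (C−A): A=15  B=3  C=8
Waiting times: A=5, B=1, C=5
Average waiting = (5+1+5) / 3 = 11/3 = 3.67

3.67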